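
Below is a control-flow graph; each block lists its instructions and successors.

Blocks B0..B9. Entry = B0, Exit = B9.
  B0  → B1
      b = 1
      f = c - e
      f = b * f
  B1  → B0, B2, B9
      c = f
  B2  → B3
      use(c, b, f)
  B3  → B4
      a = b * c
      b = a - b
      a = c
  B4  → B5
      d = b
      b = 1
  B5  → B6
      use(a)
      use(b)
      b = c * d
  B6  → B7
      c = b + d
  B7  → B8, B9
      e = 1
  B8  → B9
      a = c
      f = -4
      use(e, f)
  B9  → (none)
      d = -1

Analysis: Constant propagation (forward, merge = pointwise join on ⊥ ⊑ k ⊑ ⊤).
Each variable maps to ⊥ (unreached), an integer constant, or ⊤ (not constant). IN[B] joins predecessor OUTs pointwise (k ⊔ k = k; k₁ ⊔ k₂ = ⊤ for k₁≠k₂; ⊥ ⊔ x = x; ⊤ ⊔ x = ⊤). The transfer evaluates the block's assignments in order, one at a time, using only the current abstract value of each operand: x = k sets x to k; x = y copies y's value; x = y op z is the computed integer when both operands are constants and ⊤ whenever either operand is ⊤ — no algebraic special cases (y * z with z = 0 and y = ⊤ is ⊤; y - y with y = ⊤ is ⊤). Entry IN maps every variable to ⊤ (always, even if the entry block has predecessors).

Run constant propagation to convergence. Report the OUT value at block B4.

Answer: {a: ⊤, b: 1, c: ⊤, d: ⊤, e: ⊤, f: ⊤}

Derivation:
Fixpoint table:
  B0:   IN=(all ⊤)   OUT={b:1; rest ⊤}
  B1:   IN={b:1; rest ⊤}   OUT={b:1; rest ⊤}
  B2:   IN={b:1; rest ⊤}   OUT={b:1; rest ⊤}
  B3:   IN={b:1; rest ⊤}   OUT=(all ⊤)
  B4:   IN=(all ⊤)   OUT={b:1; rest ⊤}
  B5:   IN={b:1; rest ⊤}   OUT=(all ⊤)
  B6:   IN=(all ⊤)   OUT=(all ⊤)
  B7:   IN=(all ⊤)   OUT={e:1; rest ⊤}
  B8:   IN={e:1; rest ⊤}   OUT={e:1, f:-4; rest ⊤}
  B9:   IN=(all ⊤)   OUT={d:-1; rest ⊤}

Merge at B4: IN[B4] = OUT[B3] = {a: ⊤, b: ⊤, c: ⊤, d: ⊤, e: ⊤, f: ⊤}
Applying B4's transfer function to that IN value gives OUT[B4] (row B4 above).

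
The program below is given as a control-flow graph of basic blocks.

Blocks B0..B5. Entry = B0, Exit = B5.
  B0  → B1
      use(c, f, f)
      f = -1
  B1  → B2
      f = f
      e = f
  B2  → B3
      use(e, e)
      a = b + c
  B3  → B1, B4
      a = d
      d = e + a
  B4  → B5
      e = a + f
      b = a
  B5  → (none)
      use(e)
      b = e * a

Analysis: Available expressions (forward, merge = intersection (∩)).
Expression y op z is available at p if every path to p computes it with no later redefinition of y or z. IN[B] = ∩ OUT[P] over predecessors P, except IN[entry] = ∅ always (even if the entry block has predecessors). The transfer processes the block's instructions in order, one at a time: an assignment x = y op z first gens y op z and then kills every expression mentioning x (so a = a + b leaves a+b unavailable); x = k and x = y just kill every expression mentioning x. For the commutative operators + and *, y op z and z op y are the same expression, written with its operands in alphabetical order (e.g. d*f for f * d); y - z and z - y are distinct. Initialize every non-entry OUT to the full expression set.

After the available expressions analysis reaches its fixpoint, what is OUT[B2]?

Answer: {b+c}

Derivation:
Converged values:
  B0:   IN={}   OUT={}
  B1:   IN={}   OUT={}
  B2:   IN={}   OUT={b+c}
  B3:   IN={b+c}   OUT={a+e, b+c}
  B4:   IN={a+e, b+c}   OUT={a+f}
  B5:   IN={a+f}   OUT={a*e, a+f}

Merge at B2: IN[B2] = OUT[B1] = {}
Applying B2's transfer function to that IN value gives OUT[B2] (row B2 above).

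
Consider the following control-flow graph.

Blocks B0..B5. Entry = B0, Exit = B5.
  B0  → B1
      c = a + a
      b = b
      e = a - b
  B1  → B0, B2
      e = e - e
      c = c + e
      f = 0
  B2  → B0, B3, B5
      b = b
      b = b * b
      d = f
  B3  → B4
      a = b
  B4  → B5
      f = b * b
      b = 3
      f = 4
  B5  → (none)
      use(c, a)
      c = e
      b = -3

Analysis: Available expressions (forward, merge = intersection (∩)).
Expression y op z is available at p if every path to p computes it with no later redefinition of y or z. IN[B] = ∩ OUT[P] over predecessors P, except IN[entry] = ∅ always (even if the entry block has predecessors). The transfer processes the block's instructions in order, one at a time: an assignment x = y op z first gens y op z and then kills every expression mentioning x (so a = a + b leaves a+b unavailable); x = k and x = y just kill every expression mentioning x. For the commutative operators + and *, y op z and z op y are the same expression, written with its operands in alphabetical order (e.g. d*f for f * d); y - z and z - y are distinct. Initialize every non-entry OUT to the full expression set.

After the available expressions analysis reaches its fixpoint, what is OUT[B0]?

Converged values:
  B0: | IN={} | OUT={a+a, a-b}
  B1: | IN={a+a, a-b} | OUT={a+a, a-b}
  B2: | IN={a+a, a-b} | OUT={a+a}
  B3: | IN={a+a} | OUT={}
  B4: | IN={} | OUT={}
  B5: | IN={} | OUT={}

Merge at B0 (entry node, so the boundary value {} is joined with the incoming edge(s)): IN[B0] = {} ∩ OUT[B1] ∩ OUT[B2] = {}
Applying B0's transfer function to that IN value gives OUT[B0] (row B0 above).

Answer: {a+a, a-b}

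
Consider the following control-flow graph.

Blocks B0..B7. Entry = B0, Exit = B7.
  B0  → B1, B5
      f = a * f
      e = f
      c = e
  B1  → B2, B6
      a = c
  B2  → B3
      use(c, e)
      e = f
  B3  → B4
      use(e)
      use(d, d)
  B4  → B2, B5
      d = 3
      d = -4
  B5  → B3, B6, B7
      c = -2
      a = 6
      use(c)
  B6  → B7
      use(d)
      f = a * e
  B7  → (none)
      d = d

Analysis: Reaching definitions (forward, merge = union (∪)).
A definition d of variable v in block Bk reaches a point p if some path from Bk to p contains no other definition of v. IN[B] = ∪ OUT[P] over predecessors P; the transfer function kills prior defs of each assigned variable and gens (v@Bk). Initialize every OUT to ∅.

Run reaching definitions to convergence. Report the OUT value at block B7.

Converged values:
  B0: | IN={} | OUT={c@B0, e@B0, f@B0}
  B1: | IN={c@B0, e@B0, f@B0} | OUT={a@B1, c@B0, e@B0, f@B0}
  B2: | IN={a@B1, a@B5, c@B0, c@B5, d@B4, e@B0, e@B2, f@B0} | OUT={a@B1, a@B5, c@B0, c@B5, d@B4, e@B2, f@B0}
  B3: | IN={a@B1, a@B5, c@B0, c@B5, d@B4, e@B0, e@B2, f@B0} | OUT={a@B1, a@B5, c@B0, c@B5, d@B4, e@B0, e@B2, f@B0}
  B4: | IN={a@B1, a@B5, c@B0, c@B5, d@B4, e@B0, e@B2, f@B0} | OUT={a@B1, a@B5, c@B0, c@B5, d@B4, e@B0, e@B2, f@B0}
  B5: | IN={a@B1, a@B5, c@B0, c@B5, d@B4, e@B0, e@B2, f@B0} | OUT={a@B5, c@B5, d@B4, e@B0, e@B2, f@B0}
  B6: | IN={a@B1, a@B5, c@B0, c@B5, d@B4, e@B0, e@B2, f@B0} | OUT={a@B1, a@B5, c@B0, c@B5, d@B4, e@B0, e@B2, f@B6}
  B7: | IN={a@B1, a@B5, c@B0, c@B5, d@B4, e@B0, e@B2, f@B0, f@B6} | OUT={a@B1, a@B5, c@B0, c@B5, d@B7, e@B0, e@B2, f@B0, f@B6}

Merge at B7: IN[B7] = OUT[B5] ⊔ OUT[B6] = {a@B1, a@B5, c@B0, c@B5, d@B4, e@B0, e@B2, f@B0, f@B6}
Applying B7's transfer function to that IN value gives OUT[B7] (row B7 above).

Answer: {a@B1, a@B5, c@B0, c@B5, d@B7, e@B0, e@B2, f@B0, f@B6}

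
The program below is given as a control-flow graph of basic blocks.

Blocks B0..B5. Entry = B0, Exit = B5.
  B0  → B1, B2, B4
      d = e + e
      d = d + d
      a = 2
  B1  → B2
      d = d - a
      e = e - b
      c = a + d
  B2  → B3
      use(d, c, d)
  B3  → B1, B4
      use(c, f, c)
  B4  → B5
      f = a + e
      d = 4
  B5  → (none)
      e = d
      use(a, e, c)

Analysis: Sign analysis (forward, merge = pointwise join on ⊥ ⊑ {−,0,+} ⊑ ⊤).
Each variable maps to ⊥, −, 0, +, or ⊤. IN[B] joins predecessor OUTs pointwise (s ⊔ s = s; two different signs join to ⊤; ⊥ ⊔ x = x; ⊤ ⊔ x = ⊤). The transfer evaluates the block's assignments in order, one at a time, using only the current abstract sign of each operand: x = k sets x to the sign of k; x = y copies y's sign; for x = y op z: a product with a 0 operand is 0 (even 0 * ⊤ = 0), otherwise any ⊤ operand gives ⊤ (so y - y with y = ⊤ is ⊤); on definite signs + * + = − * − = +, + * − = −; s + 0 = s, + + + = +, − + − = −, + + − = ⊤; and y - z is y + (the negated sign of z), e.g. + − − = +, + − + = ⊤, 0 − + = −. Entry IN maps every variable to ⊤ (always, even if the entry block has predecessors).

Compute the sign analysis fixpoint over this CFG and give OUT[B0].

Per-block solution:
  B0: | IN=(all ⊤) | OUT={a:+; rest ⊤}
  B1: | IN={a:+; rest ⊤} | OUT={a:+; rest ⊤}
  B2: | IN={a:+; rest ⊤} | OUT={a:+; rest ⊤}
  B3: | IN={a:+; rest ⊤} | OUT={a:+; rest ⊤}
  B4: | IN={a:+; rest ⊤} | OUT={a:+, d:+; rest ⊤}
  B5: | IN={a:+, d:+; rest ⊤} | OUT={a:+, d:+, e:+; rest ⊤}

B0 is the boundary node: IN[B0] = {a: ⊤, b: ⊤, c: ⊤, d: ⊤, e: ⊤, f: ⊤}
Applying B0's transfer function to that IN value gives OUT[B0] (row B0 above).

Answer: {a: +, b: ⊤, c: ⊤, d: ⊤, e: ⊤, f: ⊤}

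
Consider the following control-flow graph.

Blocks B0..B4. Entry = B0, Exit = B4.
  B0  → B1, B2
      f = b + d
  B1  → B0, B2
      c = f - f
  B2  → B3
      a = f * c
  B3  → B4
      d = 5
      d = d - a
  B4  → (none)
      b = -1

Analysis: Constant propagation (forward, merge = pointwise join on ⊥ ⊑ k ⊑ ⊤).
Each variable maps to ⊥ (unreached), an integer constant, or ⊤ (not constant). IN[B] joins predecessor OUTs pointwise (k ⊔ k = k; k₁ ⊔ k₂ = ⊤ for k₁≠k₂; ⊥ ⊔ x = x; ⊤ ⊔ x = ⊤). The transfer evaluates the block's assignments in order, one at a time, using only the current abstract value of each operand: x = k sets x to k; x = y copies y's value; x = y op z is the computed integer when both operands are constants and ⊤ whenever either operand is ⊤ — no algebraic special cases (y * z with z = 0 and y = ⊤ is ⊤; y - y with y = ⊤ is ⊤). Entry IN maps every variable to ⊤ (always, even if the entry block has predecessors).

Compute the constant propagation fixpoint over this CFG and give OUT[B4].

Answer: {a: ⊤, b: -1, c: ⊤, d: ⊤, e: ⊤, f: ⊤}

Working:
Fixpoint table:
  B0:  IN=(all ⊤)  OUT=(all ⊤)
  B1:  IN=(all ⊤)  OUT=(all ⊤)
  B2:  IN=(all ⊤)  OUT=(all ⊤)
  B3:  IN=(all ⊤)  OUT=(all ⊤)
  B4:  IN=(all ⊤)  OUT={b:-1; rest ⊤}

Merge at B4: IN[B4] = OUT[B3] = {a: ⊤, b: ⊤, c: ⊤, d: ⊤, e: ⊤, f: ⊤}
Applying B4's transfer function to that IN value gives OUT[B4] (row B4 above).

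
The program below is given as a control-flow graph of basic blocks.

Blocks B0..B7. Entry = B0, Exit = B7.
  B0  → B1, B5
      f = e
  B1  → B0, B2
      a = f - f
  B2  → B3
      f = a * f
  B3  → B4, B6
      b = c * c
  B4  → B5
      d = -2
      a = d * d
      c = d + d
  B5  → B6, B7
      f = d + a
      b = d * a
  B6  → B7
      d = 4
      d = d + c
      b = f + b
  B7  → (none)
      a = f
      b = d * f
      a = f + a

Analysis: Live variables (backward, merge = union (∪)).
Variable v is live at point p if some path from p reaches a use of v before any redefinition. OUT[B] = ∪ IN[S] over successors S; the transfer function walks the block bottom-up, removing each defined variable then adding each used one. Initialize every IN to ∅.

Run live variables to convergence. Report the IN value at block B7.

Per-block solution:
  B0:   IN={a, c, d, e}   OUT={a, c, d, e, f}
  B1:   IN={c, d, e, f}   OUT={a, c, d, e, f}
  B2:   IN={a, c, f}   OUT={c, f}
  B3:   IN={c, f}   OUT={b, c, f}
  B4:   IN={}   OUT={a, c, d}
  B5:   IN={a, c, d}   OUT={b, c, d, f}
  B6:   IN={b, c, f}   OUT={d, f}
  B7:   IN={d, f}   OUT={}

B7 is the boundary node: OUT[B7] = {}
Applying B7's transfer function to that OUT value gives IN[B7] (row B7 above).

Answer: {d, f}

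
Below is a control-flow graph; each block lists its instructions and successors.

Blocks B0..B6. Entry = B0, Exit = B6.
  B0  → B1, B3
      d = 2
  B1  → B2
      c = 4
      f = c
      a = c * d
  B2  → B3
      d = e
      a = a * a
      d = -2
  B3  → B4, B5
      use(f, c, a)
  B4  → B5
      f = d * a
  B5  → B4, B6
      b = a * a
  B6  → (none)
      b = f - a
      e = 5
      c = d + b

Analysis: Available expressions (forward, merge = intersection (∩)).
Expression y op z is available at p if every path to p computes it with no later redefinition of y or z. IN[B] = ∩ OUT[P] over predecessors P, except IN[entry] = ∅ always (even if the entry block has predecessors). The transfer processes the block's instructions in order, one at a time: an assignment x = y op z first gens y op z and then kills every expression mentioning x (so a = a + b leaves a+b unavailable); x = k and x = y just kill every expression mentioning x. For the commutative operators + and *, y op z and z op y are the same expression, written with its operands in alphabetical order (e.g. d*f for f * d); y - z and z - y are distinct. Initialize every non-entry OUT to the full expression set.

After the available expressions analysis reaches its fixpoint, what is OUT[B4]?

Answer: {a*d}

Working:
Fixpoint table:
  B0: | IN={} | OUT={}
  B1: | IN={} | OUT={c*d}
  B2: | IN={c*d} | OUT={}
  B3: | IN={} | OUT={}
  B4: | IN={} | OUT={a*d}
  B5: | IN={} | OUT={a*a}
  B6: | IN={a*a} | OUT={a*a, b+d, f-a}

Merge at B4: IN[B4] = OUT[B3] ∩ OUT[B5] = {}
Applying B4's transfer function to that IN value gives OUT[B4] (row B4 above).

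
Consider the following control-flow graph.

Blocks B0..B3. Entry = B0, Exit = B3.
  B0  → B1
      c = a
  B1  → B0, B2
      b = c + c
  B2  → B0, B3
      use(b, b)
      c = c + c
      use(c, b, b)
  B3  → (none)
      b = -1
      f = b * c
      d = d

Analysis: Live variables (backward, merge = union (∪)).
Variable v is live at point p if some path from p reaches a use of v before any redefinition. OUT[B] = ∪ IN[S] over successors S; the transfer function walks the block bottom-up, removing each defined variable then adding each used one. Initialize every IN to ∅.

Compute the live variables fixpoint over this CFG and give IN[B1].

Answer: {a, c, d}

Derivation:
Fixpoint table:
  B0:  IN={a, d}  OUT={a, c, d}
  B1:  IN={a, c, d}  OUT={a, b, c, d}
  B2:  IN={a, b, c, d}  OUT={a, c, d}
  B3:  IN={c, d}  OUT={}

Merge at B1: OUT[B1] = IN[B0] ⊔ IN[B2] = {a, b, c, d}
Applying B1's transfer function to that OUT value gives IN[B1] (row B1 above).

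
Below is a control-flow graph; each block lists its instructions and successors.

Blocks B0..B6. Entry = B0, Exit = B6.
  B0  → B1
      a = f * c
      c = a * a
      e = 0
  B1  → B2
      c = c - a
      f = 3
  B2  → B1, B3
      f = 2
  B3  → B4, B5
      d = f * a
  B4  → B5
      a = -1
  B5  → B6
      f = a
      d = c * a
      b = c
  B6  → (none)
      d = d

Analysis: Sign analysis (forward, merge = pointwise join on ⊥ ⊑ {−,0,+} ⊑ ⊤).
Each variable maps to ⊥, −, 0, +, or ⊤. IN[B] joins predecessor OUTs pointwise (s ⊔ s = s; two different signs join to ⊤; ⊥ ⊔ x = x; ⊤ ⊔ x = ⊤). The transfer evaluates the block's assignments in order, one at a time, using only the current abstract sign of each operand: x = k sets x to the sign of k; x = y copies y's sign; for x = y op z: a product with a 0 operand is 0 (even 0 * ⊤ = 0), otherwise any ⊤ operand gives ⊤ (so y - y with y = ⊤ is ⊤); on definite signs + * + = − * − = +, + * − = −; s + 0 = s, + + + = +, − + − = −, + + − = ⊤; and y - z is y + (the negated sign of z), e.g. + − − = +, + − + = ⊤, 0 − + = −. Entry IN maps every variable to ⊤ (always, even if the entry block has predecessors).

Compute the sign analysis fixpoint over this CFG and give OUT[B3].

Answer: {a: ⊤, b: ⊤, c: ⊤, d: ⊤, e: 0, f: +}

Trace:
Converged values:
  B0: | IN=(all ⊤) | OUT={e:0; rest ⊤}
  B1: | IN={e:0; rest ⊤} | OUT={e:0, f:+; rest ⊤}
  B2: | IN={e:0, f:+; rest ⊤} | OUT={e:0, f:+; rest ⊤}
  B3: | IN={e:0, f:+; rest ⊤} | OUT={e:0, f:+; rest ⊤}
  B4: | IN={e:0, f:+; rest ⊤} | OUT={a:-, e:0, f:+; rest ⊤}
  B5: | IN={e:0, f:+; rest ⊤} | OUT={e:0; rest ⊤}
  B6: | IN={e:0; rest ⊤} | OUT={e:0; rest ⊤}

Merge at B3: IN[B3] = OUT[B2] = {a: ⊤, b: ⊤, c: ⊤, d: ⊤, e: 0, f: +}
Applying B3's transfer function to that IN value gives OUT[B3] (row B3 above).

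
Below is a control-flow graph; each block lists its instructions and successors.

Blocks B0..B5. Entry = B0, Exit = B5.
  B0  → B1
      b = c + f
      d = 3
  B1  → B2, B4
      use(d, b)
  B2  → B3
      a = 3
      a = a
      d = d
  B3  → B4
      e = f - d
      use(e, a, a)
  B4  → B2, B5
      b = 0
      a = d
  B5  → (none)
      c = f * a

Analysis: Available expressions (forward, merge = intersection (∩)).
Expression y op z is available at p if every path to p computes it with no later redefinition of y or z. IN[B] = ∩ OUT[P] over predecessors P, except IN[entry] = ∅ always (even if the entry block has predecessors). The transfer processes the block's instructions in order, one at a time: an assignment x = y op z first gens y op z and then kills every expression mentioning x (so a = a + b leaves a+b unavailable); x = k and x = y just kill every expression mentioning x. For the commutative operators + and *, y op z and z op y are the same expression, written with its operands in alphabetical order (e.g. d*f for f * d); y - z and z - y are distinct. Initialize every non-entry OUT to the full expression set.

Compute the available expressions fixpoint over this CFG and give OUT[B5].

Converged values:
  B0:   IN={}   OUT={c+f}
  B1:   IN={c+f}   OUT={c+f}
  B2:   IN={c+f}   OUT={c+f}
  B3:   IN={c+f}   OUT={c+f, f-d}
  B4:   IN={c+f}   OUT={c+f}
  B5:   IN={c+f}   OUT={a*f}

Merge at B5: IN[B5] = OUT[B4] = {c+f}
Applying B5's transfer function to that IN value gives OUT[B5] (row B5 above).

Answer: {a*f}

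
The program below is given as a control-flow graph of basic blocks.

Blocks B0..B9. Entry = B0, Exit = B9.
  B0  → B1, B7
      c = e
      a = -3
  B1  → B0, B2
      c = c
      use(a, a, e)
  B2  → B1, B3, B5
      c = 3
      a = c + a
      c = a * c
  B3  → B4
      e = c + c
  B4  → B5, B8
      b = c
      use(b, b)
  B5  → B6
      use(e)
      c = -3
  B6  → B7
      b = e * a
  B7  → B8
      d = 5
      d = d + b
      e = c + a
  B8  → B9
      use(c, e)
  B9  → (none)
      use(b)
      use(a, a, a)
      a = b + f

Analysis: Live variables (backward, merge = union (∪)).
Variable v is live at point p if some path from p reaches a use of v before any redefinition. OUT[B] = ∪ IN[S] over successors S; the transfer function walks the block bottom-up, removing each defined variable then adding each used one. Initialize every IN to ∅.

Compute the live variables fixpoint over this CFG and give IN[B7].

Answer: {a, b, c, f}

Trace:
Per-block solution:
  B0:   IN={b, e, f}   OUT={a, b, c, e, f}
  B1:   IN={a, b, c, e, f}   OUT={a, b, e, f}
  B2:   IN={a, b, e, f}   OUT={a, b, c, e, f}
  B3:   IN={a, c, f}   OUT={a, c, e, f}
  B4:   IN={a, c, e, f}   OUT={a, b, c, e, f}
  B5:   IN={a, e, f}   OUT={a, c, e, f}
  B6:   IN={a, c, e, f}   OUT={a, b, c, f}
  B7:   IN={a, b, c, f}   OUT={a, b, c, e, f}
  B8:   IN={a, b, c, e, f}   OUT={a, b, f}
  B9:   IN={a, b, f}   OUT={}

Merge at B7: OUT[B7] = IN[B8] = {a, b, c, e, f}
Applying B7's transfer function to that OUT value gives IN[B7] (row B7 above).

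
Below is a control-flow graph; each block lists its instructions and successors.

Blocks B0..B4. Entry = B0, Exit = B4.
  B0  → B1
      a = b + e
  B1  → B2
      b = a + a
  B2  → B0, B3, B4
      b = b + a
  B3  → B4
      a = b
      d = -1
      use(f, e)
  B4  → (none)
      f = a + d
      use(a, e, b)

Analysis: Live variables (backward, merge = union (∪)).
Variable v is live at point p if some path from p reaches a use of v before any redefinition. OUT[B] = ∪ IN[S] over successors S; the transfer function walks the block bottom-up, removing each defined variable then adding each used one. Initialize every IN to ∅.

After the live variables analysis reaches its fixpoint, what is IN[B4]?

Answer: {a, b, d, e}

Trace:
Converged values:
  B0: | IN={b, d, e, f} | OUT={a, d, e, f}
  B1: | IN={a, d, e, f} | OUT={a, b, d, e, f}
  B2: | IN={a, b, d, e, f} | OUT={a, b, d, e, f}
  B3: | IN={b, e, f} | OUT={a, b, d, e}
  B4: | IN={a, b, d, e} | OUT={}

B4 is the boundary node: OUT[B4] = {}
Applying B4's transfer function to that OUT value gives IN[B4] (row B4 above).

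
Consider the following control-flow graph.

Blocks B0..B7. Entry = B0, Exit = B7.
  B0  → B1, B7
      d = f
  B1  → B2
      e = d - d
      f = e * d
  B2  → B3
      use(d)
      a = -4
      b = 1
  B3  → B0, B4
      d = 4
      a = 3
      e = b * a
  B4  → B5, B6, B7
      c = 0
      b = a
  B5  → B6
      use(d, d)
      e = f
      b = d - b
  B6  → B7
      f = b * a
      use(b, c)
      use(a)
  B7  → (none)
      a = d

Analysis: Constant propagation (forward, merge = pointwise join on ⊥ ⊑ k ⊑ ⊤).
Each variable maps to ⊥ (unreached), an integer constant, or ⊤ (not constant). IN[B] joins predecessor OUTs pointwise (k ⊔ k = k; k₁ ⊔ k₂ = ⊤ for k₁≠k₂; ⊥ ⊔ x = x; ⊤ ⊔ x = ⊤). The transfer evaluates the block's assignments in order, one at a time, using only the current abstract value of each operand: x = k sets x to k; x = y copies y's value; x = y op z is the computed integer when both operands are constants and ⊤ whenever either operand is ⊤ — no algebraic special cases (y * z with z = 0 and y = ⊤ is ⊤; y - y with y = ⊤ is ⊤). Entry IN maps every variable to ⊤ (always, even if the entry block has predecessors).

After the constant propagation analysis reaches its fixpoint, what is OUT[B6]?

Per-block solution:
  B0:  IN=(all ⊤)  OUT=(all ⊤)
  B1:  IN=(all ⊤)  OUT=(all ⊤)
  B2:  IN=(all ⊤)  OUT={a:-4, b:1; rest ⊤}
  B3:  IN={a:-4, b:1; rest ⊤}  OUT={a:3, b:1, d:4, e:3; rest ⊤}
  B4:  IN={a:3, b:1, d:4, e:3; rest ⊤}  OUT={a:3, b:3, c:0, d:4, e:3; rest ⊤}
  B5:  IN={a:3, b:3, c:0, d:4, e:3; rest ⊤}  OUT={a:3, b:1, c:0, d:4; rest ⊤}
  B6:  IN={a:3, c:0, d:4; rest ⊤}  OUT={a:3, c:0, d:4; rest ⊤}
  B7:  IN=(all ⊤)  OUT=(all ⊤)

Merge at B6: IN[B6] = OUT[B4] ⊔ OUT[B5] = {a: 3, b: ⊤, c: 0, d: 4, e: ⊤, f: ⊤}
Applying B6's transfer function to that IN value gives OUT[B6] (row B6 above).

Answer: {a: 3, b: ⊤, c: 0, d: 4, e: ⊤, f: ⊤}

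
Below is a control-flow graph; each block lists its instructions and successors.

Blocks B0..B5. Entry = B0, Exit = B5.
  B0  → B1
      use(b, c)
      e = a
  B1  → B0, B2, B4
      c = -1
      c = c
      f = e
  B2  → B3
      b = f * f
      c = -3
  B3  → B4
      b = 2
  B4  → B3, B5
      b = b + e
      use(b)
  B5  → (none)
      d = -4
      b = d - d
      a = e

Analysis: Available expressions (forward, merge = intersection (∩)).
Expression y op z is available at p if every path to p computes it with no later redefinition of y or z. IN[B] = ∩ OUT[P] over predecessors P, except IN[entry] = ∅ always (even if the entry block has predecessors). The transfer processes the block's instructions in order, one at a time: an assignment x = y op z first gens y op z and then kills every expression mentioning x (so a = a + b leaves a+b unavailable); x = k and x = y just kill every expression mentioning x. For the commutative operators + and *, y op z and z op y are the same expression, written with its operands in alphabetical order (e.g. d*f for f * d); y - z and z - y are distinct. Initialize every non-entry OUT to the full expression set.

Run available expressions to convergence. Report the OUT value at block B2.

Answer: {f*f}

Trace:
Per-block solution:
  B0:  IN={}  OUT={}
  B1:  IN={}  OUT={}
  B2:  IN={}  OUT={f*f}
  B3:  IN={}  OUT={}
  B4:  IN={}  OUT={}
  B5:  IN={}  OUT={d-d}

Merge at B2: IN[B2] = OUT[B1] = {}
Applying B2's transfer function to that IN value gives OUT[B2] (row B2 above).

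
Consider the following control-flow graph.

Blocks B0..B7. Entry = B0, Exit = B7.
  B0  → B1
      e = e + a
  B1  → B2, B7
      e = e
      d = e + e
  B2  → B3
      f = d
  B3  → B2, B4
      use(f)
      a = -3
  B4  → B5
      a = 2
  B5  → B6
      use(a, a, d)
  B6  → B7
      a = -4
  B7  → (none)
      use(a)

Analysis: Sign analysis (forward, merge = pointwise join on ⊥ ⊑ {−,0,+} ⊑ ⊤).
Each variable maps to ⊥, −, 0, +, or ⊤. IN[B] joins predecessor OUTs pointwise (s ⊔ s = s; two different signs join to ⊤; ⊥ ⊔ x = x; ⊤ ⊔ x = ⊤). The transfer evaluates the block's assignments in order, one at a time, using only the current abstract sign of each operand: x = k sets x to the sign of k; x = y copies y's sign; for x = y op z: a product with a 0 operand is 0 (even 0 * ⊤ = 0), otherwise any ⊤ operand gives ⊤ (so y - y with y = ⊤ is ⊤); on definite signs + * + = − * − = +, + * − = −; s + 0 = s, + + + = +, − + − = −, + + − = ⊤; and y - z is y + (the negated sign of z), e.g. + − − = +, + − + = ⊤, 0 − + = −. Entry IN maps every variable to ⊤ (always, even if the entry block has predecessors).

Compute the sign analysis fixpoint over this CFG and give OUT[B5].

Answer: {a: +, b: ⊤, c: ⊤, d: ⊤, e: ⊤, f: ⊤}

Working:
Per-block solution:
  B0: | IN=(all ⊤) | OUT=(all ⊤)
  B1: | IN=(all ⊤) | OUT=(all ⊤)
  B2: | IN=(all ⊤) | OUT=(all ⊤)
  B3: | IN=(all ⊤) | OUT={a:-; rest ⊤}
  B4: | IN={a:-; rest ⊤} | OUT={a:+; rest ⊤}
  B5: | IN={a:+; rest ⊤} | OUT={a:+; rest ⊤}
  B6: | IN={a:+; rest ⊤} | OUT={a:-; rest ⊤}
  B7: | IN=(all ⊤) | OUT=(all ⊤)

Merge at B5: IN[B5] = OUT[B4] = {a: +, b: ⊤, c: ⊤, d: ⊤, e: ⊤, f: ⊤}
Applying B5's transfer function to that IN value gives OUT[B5] (row B5 above).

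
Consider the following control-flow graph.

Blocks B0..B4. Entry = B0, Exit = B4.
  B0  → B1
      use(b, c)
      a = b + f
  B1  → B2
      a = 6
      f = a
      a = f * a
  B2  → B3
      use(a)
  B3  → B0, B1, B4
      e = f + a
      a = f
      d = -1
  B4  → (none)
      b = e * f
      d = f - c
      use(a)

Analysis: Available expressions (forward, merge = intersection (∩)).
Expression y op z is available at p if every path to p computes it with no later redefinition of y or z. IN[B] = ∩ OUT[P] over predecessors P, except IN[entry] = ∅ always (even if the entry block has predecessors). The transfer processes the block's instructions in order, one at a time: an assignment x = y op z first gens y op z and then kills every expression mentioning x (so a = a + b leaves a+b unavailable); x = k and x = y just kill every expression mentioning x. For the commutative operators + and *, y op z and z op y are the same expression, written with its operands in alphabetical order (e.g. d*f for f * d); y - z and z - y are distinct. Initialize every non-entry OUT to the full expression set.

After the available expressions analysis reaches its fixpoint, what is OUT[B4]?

Answer: {e*f, f-c}

Derivation:
Fixpoint table:
  B0:   IN={}   OUT={b+f}
  B1:   IN={}   OUT={}
  B2:   IN={}   OUT={}
  B3:   IN={}   OUT={}
  B4:   IN={}   OUT={e*f, f-c}

Merge at B4: IN[B4] = OUT[B3] = {}
Applying B4's transfer function to that IN value gives OUT[B4] (row B4 above).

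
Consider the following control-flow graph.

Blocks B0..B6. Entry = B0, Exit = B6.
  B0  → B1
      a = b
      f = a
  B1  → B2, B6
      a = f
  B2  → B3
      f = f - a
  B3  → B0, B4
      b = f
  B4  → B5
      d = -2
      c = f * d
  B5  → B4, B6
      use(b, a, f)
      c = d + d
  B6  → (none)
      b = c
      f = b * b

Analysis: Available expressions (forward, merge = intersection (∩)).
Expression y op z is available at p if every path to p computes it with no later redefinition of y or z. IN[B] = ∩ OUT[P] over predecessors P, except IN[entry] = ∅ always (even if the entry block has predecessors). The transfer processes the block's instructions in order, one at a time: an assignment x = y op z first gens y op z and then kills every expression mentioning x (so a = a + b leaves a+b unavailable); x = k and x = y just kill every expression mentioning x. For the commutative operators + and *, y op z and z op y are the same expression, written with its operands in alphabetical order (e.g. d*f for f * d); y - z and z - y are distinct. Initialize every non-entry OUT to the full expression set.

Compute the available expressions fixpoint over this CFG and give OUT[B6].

Fixpoint table:
  B0: | IN={} | OUT={}
  B1: | IN={} | OUT={}
  B2: | IN={} | OUT={}
  B3: | IN={} | OUT={}
  B4: | IN={} | OUT={d*f}
  B5: | IN={d*f} | OUT={d*f, d+d}
  B6: | IN={} | OUT={b*b}

Merge at B6: IN[B6] = OUT[B1] ∩ OUT[B5] = {}
Applying B6's transfer function to that IN value gives OUT[B6] (row B6 above).

Answer: {b*b}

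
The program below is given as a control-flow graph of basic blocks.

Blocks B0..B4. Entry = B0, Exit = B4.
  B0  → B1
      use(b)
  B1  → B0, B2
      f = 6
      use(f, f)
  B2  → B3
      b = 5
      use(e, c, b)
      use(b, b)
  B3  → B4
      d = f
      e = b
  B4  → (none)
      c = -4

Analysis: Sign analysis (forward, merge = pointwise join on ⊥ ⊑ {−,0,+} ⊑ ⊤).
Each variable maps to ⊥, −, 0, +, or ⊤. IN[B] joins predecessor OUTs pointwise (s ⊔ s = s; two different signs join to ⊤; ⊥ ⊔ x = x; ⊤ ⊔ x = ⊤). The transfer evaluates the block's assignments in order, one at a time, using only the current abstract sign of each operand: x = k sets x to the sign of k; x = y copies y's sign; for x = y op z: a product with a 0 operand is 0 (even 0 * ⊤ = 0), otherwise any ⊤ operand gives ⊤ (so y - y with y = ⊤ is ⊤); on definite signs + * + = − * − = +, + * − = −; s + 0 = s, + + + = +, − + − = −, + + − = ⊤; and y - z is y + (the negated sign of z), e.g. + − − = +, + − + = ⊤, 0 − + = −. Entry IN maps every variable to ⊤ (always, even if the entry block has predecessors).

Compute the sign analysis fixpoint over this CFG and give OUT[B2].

Per-block solution:
  B0:  IN=(all ⊤)  OUT=(all ⊤)
  B1:  IN=(all ⊤)  OUT={f:+; rest ⊤}
  B2:  IN={f:+; rest ⊤}  OUT={b:+, f:+; rest ⊤}
  B3:  IN={b:+, f:+; rest ⊤}  OUT={b:+, d:+, e:+, f:+; rest ⊤}
  B4:  IN={b:+, d:+, e:+, f:+; rest ⊤}  OUT={b:+, c:-, d:+, e:+, f:+; rest ⊤}

Merge at B2: IN[B2] = OUT[B1] = {a: ⊤, b: ⊤, c: ⊤, d: ⊤, e: ⊤, f: +}
Applying B2's transfer function to that IN value gives OUT[B2] (row B2 above).

Answer: {a: ⊤, b: +, c: ⊤, d: ⊤, e: ⊤, f: +}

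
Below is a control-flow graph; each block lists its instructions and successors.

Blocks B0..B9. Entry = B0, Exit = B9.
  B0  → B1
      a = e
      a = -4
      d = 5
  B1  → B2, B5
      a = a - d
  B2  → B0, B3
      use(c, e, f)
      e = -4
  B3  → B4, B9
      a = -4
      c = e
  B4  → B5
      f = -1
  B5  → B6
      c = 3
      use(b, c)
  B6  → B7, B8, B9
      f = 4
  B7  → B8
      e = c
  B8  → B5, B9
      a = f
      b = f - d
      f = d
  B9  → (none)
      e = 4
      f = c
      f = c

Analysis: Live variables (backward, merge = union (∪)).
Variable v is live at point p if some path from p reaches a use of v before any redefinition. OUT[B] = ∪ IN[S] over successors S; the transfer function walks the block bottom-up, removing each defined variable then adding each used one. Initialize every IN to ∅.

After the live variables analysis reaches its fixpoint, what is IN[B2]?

Fixpoint table:
  B0:  IN={b, c, e, f}  OUT={a, b, c, d, e, f}
  B1:  IN={a, b, c, d, e, f}  OUT={b, c, d, e, f}
  B2:  IN={b, c, d, e, f}  OUT={b, c, d, e, f}
  B3:  IN={b, d, e}  OUT={b, c, d}
  B4:  IN={b, d}  OUT={b, d}
  B5:  IN={b, d}  OUT={c, d}
  B6:  IN={c, d}  OUT={c, d, f}
  B7:  IN={c, d, f}  OUT={c, d, f}
  B8:  IN={c, d, f}  OUT={b, c, d}
  B9:  IN={c}  OUT={}

Merge at B2: OUT[B2] = IN[B0] ⊔ IN[B3] = {b, c, d, e, f}
Applying B2's transfer function to that OUT value gives IN[B2] (row B2 above).

Answer: {b, c, d, e, f}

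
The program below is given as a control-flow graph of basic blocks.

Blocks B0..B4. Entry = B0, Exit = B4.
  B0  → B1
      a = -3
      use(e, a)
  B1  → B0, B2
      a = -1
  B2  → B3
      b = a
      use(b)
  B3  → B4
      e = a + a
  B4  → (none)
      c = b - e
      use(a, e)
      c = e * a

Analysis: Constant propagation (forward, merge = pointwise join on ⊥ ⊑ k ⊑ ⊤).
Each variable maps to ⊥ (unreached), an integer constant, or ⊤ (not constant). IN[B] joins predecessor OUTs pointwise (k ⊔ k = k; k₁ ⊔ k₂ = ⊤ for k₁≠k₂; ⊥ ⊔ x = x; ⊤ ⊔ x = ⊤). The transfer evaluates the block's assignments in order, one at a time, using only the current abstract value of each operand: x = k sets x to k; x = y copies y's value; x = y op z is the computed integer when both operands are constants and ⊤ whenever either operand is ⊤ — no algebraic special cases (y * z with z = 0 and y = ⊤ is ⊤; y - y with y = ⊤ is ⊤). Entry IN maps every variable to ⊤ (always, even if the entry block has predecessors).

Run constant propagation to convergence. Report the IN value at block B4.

Answer: {a: -1, b: -1, c: ⊤, d: ⊤, e: -2, f: ⊤}

Working:
Converged values:
  B0: | IN=(all ⊤) | OUT={a:-3; rest ⊤}
  B1: | IN={a:-3; rest ⊤} | OUT={a:-1; rest ⊤}
  B2: | IN={a:-1; rest ⊤} | OUT={a:-1, b:-1; rest ⊤}
  B3: | IN={a:-1, b:-1; rest ⊤} | OUT={a:-1, b:-1, e:-2; rest ⊤}
  B4: | IN={a:-1, b:-1, e:-2; rest ⊤} | OUT={a:-1, b:-1, c:2, e:-2; rest ⊤}

Merge at B4: IN[B4] = OUT[B3] = {a: -1, b: -1, c: ⊤, d: ⊤, e: -2, f: ⊤}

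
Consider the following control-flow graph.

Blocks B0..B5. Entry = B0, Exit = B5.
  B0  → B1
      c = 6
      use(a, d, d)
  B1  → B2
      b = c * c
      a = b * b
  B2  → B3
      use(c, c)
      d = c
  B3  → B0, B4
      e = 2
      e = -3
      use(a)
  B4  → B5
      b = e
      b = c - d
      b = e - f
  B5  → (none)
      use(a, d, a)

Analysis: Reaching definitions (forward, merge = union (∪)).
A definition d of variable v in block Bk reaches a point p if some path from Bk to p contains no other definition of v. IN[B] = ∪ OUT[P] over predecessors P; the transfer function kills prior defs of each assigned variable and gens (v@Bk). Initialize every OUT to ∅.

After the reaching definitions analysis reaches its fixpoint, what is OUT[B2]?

Per-block solution:
  B0:   IN={a@B1, b@B1, c@B0, d@B2, e@B3}   OUT={a@B1, b@B1, c@B0, d@B2, e@B3}
  B1:   IN={a@B1, b@B1, c@B0, d@B2, e@B3}   OUT={a@B1, b@B1, c@B0, d@B2, e@B3}
  B2:   IN={a@B1, b@B1, c@B0, d@B2, e@B3}   OUT={a@B1, b@B1, c@B0, d@B2, e@B3}
  B3:   IN={a@B1, b@B1, c@B0, d@B2, e@B3}   OUT={a@B1, b@B1, c@B0, d@B2, e@B3}
  B4:   IN={a@B1, b@B1, c@B0, d@B2, e@B3}   OUT={a@B1, b@B4, c@B0, d@B2, e@B3}
  B5:   IN={a@B1, b@B4, c@B0, d@B2, e@B3}   OUT={a@B1, b@B4, c@B0, d@B2, e@B3}

Merge at B2: IN[B2] = OUT[B1] = {a@B1, b@B1, c@B0, d@B2, e@B3}
Applying B2's transfer function to that IN value gives OUT[B2] (row B2 above).

Answer: {a@B1, b@B1, c@B0, d@B2, e@B3}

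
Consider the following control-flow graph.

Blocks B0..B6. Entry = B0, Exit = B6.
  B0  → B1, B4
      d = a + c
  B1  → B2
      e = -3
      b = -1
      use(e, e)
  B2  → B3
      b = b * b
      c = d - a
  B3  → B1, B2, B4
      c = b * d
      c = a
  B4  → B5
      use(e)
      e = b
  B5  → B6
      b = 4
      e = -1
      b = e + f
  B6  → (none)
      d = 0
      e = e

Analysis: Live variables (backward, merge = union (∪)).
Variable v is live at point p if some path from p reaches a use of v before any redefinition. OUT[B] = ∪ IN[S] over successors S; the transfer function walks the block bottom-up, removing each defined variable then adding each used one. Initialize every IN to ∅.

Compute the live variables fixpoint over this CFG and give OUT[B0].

Per-block solution:
  B0:  IN={a, b, c, e, f}  OUT={a, b, d, e, f}
  B1:  IN={a, d, f}  OUT={a, b, d, e, f}
  B2:  IN={a, b, d, e, f}  OUT={a, b, d, e, f}
  B3:  IN={a, b, d, e, f}  OUT={a, b, d, e, f}
  B4:  IN={b, e, f}  OUT={f}
  B5:  IN={f}  OUT={e}
  B6:  IN={e}  OUT={}

Merge at B0: OUT[B0] = IN[B1] ⊔ IN[B4] = {a, b, d, e, f}

Answer: {a, b, d, e, f}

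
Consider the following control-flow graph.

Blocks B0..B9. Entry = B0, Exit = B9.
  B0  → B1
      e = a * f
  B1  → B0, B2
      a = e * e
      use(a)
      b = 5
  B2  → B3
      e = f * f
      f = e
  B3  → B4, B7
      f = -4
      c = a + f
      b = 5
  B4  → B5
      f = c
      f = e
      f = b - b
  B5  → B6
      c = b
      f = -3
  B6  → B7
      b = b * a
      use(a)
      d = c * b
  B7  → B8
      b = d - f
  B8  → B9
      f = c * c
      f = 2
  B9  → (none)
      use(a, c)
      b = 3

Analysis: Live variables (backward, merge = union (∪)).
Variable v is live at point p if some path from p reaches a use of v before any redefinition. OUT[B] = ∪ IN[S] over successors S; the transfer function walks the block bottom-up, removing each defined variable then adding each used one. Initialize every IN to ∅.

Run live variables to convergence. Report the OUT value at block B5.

Converged values:
  B0: | IN={a, d, f} | OUT={d, e, f}
  B1: | IN={d, e, f} | OUT={a, d, f}
  B2: | IN={a, d, f} | OUT={a, d, e}
  B3: | IN={a, d, e} | OUT={a, b, c, d, e, f}
  B4: | IN={a, b, c, e} | OUT={a, b}
  B5: | IN={a, b} | OUT={a, b, c, f}
  B6: | IN={a, b, c, f} | OUT={a, c, d, f}
  B7: | IN={a, c, d, f} | OUT={a, c}
  B8: | IN={a, c} | OUT={a, c}
  B9: | IN={a, c} | OUT={}

Merge at B5: OUT[B5] = IN[B6] = {a, b, c, f}

Answer: {a, b, c, f}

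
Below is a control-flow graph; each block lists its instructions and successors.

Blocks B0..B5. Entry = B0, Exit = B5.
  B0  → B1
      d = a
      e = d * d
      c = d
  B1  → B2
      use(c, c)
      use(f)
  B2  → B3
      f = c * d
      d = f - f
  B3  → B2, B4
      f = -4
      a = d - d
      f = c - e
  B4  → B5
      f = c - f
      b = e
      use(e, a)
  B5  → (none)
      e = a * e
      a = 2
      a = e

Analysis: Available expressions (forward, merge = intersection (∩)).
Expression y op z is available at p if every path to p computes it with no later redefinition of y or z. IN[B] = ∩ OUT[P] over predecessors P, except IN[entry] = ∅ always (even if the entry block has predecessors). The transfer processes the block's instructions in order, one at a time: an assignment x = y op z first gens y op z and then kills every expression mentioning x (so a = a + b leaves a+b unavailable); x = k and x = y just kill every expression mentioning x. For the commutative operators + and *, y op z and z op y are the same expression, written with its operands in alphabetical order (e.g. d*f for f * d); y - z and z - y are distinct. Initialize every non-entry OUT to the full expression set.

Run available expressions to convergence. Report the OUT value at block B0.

Answer: {d*d}

Trace:
Converged values:
  B0:   IN={}   OUT={d*d}
  B1:   IN={d*d}   OUT={d*d}
  B2:   IN={}   OUT={f-f}
  B3:   IN={f-f}   OUT={c-e, d-d}
  B4:   IN={c-e, d-d}   OUT={c-e, d-d}
  B5:   IN={c-e, d-d}   OUT={d-d}

B0 is the boundary node: IN[B0] = {}
Applying B0's transfer function to that IN value gives OUT[B0] (row B0 above).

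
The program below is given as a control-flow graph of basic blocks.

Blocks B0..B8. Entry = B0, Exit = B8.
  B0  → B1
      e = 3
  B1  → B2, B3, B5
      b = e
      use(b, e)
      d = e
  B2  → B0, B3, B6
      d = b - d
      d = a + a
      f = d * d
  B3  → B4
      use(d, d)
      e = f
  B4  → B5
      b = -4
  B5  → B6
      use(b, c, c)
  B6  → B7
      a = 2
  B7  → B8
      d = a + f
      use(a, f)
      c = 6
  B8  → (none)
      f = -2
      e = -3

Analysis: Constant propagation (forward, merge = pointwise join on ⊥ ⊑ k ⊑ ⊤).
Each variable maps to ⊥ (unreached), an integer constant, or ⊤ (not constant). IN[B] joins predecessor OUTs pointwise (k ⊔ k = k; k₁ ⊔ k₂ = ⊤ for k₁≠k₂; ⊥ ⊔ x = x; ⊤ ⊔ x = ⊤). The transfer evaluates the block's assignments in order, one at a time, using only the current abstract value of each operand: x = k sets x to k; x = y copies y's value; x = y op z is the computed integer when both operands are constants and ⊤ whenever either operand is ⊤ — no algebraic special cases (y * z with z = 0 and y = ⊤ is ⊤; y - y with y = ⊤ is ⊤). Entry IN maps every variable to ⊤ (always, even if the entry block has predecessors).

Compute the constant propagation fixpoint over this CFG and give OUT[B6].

Per-block solution:
  B0:  IN=(all ⊤)  OUT={e:3; rest ⊤}
  B1:  IN={e:3; rest ⊤}  OUT={b:3, d:3, e:3; rest ⊤}
  B2:  IN={b:3, d:3, e:3; rest ⊤}  OUT={b:3, e:3; rest ⊤}
  B3:  IN={b:3, e:3; rest ⊤}  OUT={b:3; rest ⊤}
  B4:  IN={b:3; rest ⊤}  OUT={b:-4; rest ⊤}
  B5:  IN=(all ⊤)  OUT=(all ⊤)
  B6:  IN=(all ⊤)  OUT={a:2; rest ⊤}
  B7:  IN={a:2; rest ⊤}  OUT={a:2, c:6; rest ⊤}
  B8:  IN={a:2, c:6; rest ⊤}  OUT={a:2, c:6, e:-3, f:-2; rest ⊤}

Merge at B6: IN[B6] = OUT[B2] ⊔ OUT[B5] = {a: ⊤, b: ⊤, c: ⊤, d: ⊤, e: ⊤, f: ⊤}
Applying B6's transfer function to that IN value gives OUT[B6] (row B6 above).

Answer: {a: 2, b: ⊤, c: ⊤, d: ⊤, e: ⊤, f: ⊤}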